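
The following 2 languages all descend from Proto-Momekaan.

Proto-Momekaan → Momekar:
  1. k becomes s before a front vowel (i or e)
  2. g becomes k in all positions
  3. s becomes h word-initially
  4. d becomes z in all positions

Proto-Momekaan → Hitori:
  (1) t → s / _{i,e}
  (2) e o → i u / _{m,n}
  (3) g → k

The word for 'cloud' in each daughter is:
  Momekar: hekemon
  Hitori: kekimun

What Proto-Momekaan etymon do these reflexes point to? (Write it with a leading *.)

Position 6: Momekar has o, Hitori has u. Momekar preserves o here (none of its changes turn any other segment into o), so the proto-segment is *o.
Position 3: Momekar has k, Hitori has k. Taking the neighbouring segments as reconstructed: Momekar k can only go back to *g; Hitori k could go back to *k or *g — the one source consistent with every daughter is *g.
Position 1: Momekar has h, Hitori has k. Taking the neighbouring segments as reconstructed: Momekar h could go back to *k or *s or *h; Hitori k could go back to *k or *g — the one source consistent with every daughter is *k.
This points to *kegemon. Verify forward in each daughter:
Momekar: start from *kegemon.
  rule 1 (palatalisation): kegemon → segemon
  rule 2 (unconditioned shift): segemon → sekemon
  rule 3 (debuccalisation): sekemon → hekemon
  rule 4: no change — hekemon
  ⇒ Momekar hekemon
Hitori: *kegemon
  kegemon (rule 1 does not apply)
  kegemon → kegimun   [pre-nasal raising]
  kegimun → kekimun   [unconditioned shift]
  giving Hitori kekimun.
Only *kegemon yields all of Momekar hekemon, Hitori kekimun.

*kegemon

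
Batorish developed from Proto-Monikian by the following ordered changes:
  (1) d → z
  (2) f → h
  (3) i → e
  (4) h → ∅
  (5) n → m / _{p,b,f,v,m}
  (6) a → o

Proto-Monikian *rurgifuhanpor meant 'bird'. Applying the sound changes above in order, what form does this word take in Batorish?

rurgeuompor

Batorish: *rurgifuhanpor > rurgihuhanpor > rurgehuhanpor > rurgeuanpor > rurgeuampor > rurgeuompor  (by unconditioned shift, vowel merger, h-loss, nasal place assimilation, vowel merger)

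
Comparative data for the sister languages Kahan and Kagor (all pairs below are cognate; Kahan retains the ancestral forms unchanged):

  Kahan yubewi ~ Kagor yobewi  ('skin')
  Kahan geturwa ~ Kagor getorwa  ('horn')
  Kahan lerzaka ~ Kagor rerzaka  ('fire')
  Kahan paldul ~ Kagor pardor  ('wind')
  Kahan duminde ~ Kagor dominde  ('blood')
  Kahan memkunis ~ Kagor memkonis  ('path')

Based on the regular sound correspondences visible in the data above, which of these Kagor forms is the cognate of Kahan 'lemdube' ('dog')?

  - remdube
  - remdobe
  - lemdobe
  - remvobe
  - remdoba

remdobe

lerzaka ~ rerzaka — Kahan l corresponds to Kagor r word-initially before a front vowel.
yubewi ~ yobewi — Kahan u corresponds to Kagor o after a consonant, before a labial obstruent.
Applying these to Kahan 'lemdube':
  lemdube → remdube   (l→r word-initially before a front vowel)
  remdube → remdobe   (u→o after a consonant, before a labial obstruent)
So the Kagor cognate is 'remdobe'.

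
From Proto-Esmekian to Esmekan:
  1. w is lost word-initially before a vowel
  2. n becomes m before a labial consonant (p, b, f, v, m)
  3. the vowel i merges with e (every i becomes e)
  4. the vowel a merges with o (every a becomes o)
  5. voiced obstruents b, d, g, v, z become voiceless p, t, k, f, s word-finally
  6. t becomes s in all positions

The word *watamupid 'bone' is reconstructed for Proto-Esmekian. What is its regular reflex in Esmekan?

osomupes

Esmekan: start from *watamupid.
  rule 1 (glide loss): watamupid → atamupid
  rule 2: no change — atamupid
  rule 3 (vowel merger): atamupid → atamuped
  rule 4 (vowel merger): atamuped → otomuped
  rule 5 (final devoicing): otomuped → otomupet
  rule 6 (unconditioned shift): otomupet → osomupes
  ⇒ Esmekan osomupes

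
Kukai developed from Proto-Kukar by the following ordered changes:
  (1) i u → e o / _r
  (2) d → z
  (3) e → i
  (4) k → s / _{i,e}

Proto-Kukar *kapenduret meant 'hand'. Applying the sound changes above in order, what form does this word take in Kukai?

Kukai: start from *kapenduret.
  rule 1 (pre-rhotic lowering): kapenduret → kapendoret
  rule 2 (unconditioned shift): kapendoret → kapenzoret
  rule 3 (vowel merger): kapenzoret → kapinzorit
  rule 4: no change — kapinzorit
  ⇒ Kukai kapinzorit

kapinzorit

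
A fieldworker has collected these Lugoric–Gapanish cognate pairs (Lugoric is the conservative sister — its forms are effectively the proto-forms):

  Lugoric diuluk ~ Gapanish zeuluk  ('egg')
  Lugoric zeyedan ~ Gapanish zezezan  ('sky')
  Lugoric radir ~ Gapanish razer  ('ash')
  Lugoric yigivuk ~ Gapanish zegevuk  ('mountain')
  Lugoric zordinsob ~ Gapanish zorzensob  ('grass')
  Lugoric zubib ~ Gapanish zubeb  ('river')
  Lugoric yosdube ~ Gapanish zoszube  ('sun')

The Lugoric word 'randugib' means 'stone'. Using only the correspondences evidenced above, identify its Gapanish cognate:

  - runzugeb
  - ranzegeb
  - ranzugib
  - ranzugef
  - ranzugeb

ranzugeb

yosdube ~ zoszube — Lugoric d corresponds to Gapanish z after a consonant, before a back vowel.
zubib ~ zubeb — Lugoric i corresponds to Gapanish e after a consonant, before a labial obstruent.
Applying these to Lugoric 'randugib':
  randugib → ranzugib   (d→z after a consonant, before a back vowel)
  ranzugib → ranzugeb   (i→e after a consonant, before a labial obstruent)
So the Gapanish cognate is 'ranzugeb'.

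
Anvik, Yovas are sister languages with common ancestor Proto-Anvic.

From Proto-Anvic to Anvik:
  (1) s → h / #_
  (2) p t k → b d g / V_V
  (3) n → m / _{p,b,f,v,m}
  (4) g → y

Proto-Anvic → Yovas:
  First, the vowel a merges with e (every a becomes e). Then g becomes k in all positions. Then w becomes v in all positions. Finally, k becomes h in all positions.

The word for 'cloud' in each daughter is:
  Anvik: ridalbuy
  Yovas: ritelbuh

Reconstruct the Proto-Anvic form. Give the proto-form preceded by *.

Position 3: Anvik has d, Yovas has t. Yovas preserves t here (none of its changes turn any other segment into t), so the proto-segment is *t.
Position 8: Anvik has y, Yovas has h. Taking the neighbouring segments as reconstructed: Anvik y could go back to *g or *y; Yovas h could go back to *k or *g or *h — the one source consistent with every daughter is *g.
Continuing position by position gives *ritalbug; check it forward:
Anvik: *ritalbug
  ritalbug (rule 1 does not apply)
  ritalbug → ridalbug   [intervocalic voicing]
  ridalbug (rule 3 does not apply)
  ridalbug → ridalbuy   [unconditioned shift]
  giving Anvik ridalbuy.
Yovas: *ritalbug
  ritalbug → ritelbug   [vowel merger]
  ritelbug → ritelbuk   [unconditioned shift]
  ritelbuk (rule 3 does not apply)
  ritelbuk → ritelbuh   [unconditioned shift]
  giving Yovas ritelbuh.
No other proto-form is consistent with every reflex, so the reconstruction is *ritalbug.

*ritalbug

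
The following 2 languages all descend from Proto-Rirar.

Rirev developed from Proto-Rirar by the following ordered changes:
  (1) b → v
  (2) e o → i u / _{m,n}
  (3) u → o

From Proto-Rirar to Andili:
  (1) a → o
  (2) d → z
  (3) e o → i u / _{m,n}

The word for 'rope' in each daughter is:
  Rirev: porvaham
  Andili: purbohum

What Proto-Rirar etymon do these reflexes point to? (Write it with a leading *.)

*purbaham

Position 2: Rirev has o, Andili has u. Taking the neighbouring segments as reconstructed: Rirev o could go back to *o or *u; Andili u can only go back to *u — the one source consistent with every daughter is *u.
Position 7: Rirev has a, Andili has u. Rirev preserves a here (none of its changes turn any other segment into a), so the proto-segment is *a.
This points to *purbaham. Verify forward in each daughter:
Rirev: start from *purbaham.
  rule 1 (unconditioned shift): purbaham → purvaham
  rule 2: no change — purvaham
  rule 3 (vowel merger): purvaham → porvaham
  ⇒ Rirev porvaham
Andili: start from *purbaham.
  rule 1 (vowel merger): purbaham → purbohom
  rule 2: no change — purbohom
  rule 3 (pre-nasal raising): purbohom → purbohum
  ⇒ Andili purbohum
No other proto-form is consistent with every reflex, so the reconstruction is *purbaham.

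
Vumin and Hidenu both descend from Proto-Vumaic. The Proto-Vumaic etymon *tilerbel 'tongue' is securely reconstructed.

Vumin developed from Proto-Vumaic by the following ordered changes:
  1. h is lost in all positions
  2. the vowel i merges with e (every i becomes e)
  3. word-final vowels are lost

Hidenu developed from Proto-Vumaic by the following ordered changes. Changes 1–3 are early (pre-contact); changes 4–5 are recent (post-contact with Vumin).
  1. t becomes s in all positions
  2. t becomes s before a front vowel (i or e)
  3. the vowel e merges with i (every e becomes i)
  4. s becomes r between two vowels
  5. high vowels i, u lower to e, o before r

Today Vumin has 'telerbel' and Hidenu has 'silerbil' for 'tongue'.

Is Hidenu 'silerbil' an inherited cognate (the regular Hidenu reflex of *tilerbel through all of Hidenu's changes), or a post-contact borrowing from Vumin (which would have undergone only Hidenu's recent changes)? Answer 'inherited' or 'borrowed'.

If inherited, *tilerbel would pass through all of Hidenu's changes:
Hidenu: start from *tilerbel.
  rule 1 (unconditioned shift): tilerbel → silerbel
  rule 2: no change — silerbel
  rule 3 (vowel merger): silerbel → silirbil
  rule 4: no change — silirbil
  rule 5 (pre-rhotic lowering): silirbil → silerbil
  ⇒ Hidenu silerbil
If borrowed from Vumin 'telerbel' after the early changes, it would undergo only the recent ones:
  rule 4 (rhotacism): no change (telerbel)
  rule 5 (pre-rhotic lowering): no change (telerbel)
  ⇒ as a loan: telerbel
Hidenu 'silerbil' matches the inherited outcome exactly, so it is an inherited cognate, not a loan.

inherited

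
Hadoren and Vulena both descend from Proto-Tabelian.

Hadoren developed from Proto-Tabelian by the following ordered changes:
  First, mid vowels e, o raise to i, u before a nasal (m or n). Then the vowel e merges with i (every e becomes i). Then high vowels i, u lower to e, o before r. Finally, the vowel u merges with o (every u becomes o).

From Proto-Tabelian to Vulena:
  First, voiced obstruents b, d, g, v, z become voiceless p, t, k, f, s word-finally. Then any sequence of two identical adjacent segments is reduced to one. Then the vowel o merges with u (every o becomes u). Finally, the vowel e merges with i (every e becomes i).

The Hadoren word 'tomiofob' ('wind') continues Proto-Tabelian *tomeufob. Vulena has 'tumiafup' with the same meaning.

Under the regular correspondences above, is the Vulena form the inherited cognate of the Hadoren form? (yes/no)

no

Derive the expected Vulena reflex of *tomeufob:
Vulena: start from *tomeufob.
  rule 1 (final devoicing): tomeufob → tomeufop
  rule 2: no change — tomeufop
  rule 3 (vowel merger): tomeufop → tumeufup
  rule 4 (vowel merger): tumeufup → tumiufup
  ⇒ Vulena tumiufup
The regular Vulena reflex would be 'tumiufup', but the attested form is 'tumiafup'. The correspondence is irregular, so they are not cognates (the Vulena form has a different source).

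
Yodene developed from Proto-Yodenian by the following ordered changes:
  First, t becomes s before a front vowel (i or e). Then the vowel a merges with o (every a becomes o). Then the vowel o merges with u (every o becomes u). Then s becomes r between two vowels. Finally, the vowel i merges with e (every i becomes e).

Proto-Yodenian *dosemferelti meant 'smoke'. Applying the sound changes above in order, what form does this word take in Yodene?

Yodene: *dosemferelti
  dosemferelti → dosemferelsi   [palatalisation]
  dosemferelsi (rule 2 does not apply)
  dosemferelsi → dusemferelsi   [vowel merger]
  dusemferelsi → duremferelsi   [rhotacism]
  duremferelsi → duremferelse   [vowel merger]
  giving Yodene duremferelse.

duremferelse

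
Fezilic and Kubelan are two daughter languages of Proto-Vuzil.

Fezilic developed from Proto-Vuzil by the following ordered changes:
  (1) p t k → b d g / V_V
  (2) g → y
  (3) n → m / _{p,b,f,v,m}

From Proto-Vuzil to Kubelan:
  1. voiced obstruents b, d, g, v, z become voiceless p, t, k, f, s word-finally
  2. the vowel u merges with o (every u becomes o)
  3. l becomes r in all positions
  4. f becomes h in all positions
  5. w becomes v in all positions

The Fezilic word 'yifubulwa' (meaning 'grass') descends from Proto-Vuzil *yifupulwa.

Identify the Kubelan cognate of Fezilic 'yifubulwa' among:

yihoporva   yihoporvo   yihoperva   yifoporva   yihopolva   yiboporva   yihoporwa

Kubelan: start from *yifupulwa.
  rule 1: no change — yifupulwa
  rule 2 (vowel merger): yifupulwa → yifopolwa
  rule 3 (unconditioned shift): yifopolwa → yifoporwa
  rule 4 (unconditioned shift): yifoporwa → yihoporwa
  rule 5 (unconditioned shift): yihoporwa → yihoporva
  ⇒ Kubelan yihoporva
The other candidates each miss or misapply at least one Kubelan change.

yihoporva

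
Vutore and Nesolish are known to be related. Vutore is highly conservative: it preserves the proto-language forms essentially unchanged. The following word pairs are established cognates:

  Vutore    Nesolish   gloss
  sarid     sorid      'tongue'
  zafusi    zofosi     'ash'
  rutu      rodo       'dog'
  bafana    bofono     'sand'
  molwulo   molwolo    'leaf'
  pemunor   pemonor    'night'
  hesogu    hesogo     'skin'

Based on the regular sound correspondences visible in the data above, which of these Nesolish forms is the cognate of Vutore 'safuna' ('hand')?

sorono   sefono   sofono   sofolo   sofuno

sofono

zafusi ~ zofosi, bafana ~ bofono — Vutore a corresponds to Nesolish o after a consonant, before a labial obstruent.
pemunor ~ pemonor — Vutore u corresponds to Nesolish o after a consonant, before a nasal.
bafana ~ bofono — Vutore a corresponds to Nesolish o word-finally.
Applying these to Vutore 'safuna':
  safuna → sofuna   (a→o after a consonant, before a labial obstruent)
  sofuna → sofona   (u→o after a consonant, before a nasal)
  sofona → sofono   (a→o word-finally)
So the Nesolish cognate is 'sofono'.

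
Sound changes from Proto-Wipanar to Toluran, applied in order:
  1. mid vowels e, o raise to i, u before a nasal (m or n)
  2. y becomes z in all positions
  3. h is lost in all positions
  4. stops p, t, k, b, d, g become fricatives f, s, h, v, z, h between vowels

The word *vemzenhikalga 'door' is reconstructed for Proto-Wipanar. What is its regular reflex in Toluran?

Toluran: *vemzenhikalga
  vemzenhikalga → vimzinhikalga   [pre-nasal raising]
  vimzinhikalga (rule 2 does not apply)
  vimzinhikalga → vimzinikalga   [h-loss]
  vimzinikalga → vimzinihalga   [intervocalic lenition]
  giving Toluran vimzinihalga.

vimzinihalga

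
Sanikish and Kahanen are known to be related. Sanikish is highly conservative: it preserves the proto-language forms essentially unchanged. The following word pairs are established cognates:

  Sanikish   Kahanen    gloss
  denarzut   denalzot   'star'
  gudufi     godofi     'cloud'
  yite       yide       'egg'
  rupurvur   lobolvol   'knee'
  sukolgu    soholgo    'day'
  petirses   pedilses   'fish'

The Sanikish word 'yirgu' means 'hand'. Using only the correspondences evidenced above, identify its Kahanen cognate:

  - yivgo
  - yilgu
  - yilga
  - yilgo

yilgo

denarzut ~ denalzot, petirses ~ pedilses — Sanikish r corresponds to Kahanen l after a vowel, before a consonant other than r, m, n, p, b, f, v.
sukolgu ~ soholgo — Sanikish u corresponds to Kahanen o word-finally.
Applying these to Sanikish 'yirgu':
  yirgu → yilgu   (r→l after a vowel, before a consonant other than r, m, n, p, b, f, v)
  yilgu → yilgo   (u→o word-finally)
So the Kahanen cognate is 'yilgo'.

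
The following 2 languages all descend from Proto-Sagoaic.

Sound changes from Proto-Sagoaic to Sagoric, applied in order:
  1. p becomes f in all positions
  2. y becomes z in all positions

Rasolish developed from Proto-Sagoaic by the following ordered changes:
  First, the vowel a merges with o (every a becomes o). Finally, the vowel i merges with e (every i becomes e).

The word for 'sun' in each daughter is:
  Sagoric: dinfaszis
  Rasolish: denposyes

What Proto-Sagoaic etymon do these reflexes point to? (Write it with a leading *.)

*dinpasyis

Position 7: Sagoric has z, Rasolish has y. Rasolish preserves y here (none of its changes turn any other segment into y), so the proto-segment is *y.
Position 5: Sagoric has a, Rasolish has o. Sagoric preserves a here (none of its changes turn any other segment into a), so the proto-segment is *a.
Continuing position by position gives *dinpasyis; check it forward:
Sagoric: start from *dinpasyis.
  rule 1 (unconditioned shift): dinpasyis → dinfasyis
  rule 2 (unconditioned shift): dinfasyis → dinfaszis
  ⇒ Sagoric dinfaszis
Rasolish: *dinpasyis > dinposyis > denposyes  (by vowel merger, vowel merger)
Only *dinpasyis yields all of Sagoric dinfaszis, Rasolish denposyes.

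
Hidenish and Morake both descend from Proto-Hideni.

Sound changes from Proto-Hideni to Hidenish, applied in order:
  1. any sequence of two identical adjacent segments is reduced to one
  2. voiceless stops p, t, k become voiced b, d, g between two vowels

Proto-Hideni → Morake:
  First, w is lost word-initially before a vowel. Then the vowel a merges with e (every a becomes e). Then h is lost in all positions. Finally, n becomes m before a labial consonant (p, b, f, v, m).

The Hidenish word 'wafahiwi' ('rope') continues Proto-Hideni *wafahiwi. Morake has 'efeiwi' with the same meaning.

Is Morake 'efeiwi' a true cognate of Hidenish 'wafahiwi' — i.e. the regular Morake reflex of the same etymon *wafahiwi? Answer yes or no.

yes

Derive the expected Morake reflex of *wafahiwi:
Morake: *wafahiwi > afahiwi > efehiwi > efeiwi  (by glide loss, vowel merger, h-loss)
Morake 'efeiwi' matches the regular reflex exactly, so the pair is cognate.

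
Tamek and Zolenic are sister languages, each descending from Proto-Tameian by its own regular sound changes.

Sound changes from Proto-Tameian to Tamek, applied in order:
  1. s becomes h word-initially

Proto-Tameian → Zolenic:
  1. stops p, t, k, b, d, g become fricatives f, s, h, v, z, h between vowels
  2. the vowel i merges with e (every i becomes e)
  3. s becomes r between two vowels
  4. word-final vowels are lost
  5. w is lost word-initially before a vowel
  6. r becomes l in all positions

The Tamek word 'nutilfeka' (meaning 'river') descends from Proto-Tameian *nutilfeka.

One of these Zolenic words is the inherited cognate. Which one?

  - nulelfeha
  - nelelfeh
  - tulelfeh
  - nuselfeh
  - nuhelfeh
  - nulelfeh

Zolenic: start from *nutilfeka.
  rule 1 (intervocalic lenition): nutilfeka → nusilfeha
  rule 2 (vowel merger): nusilfeha → nuselfeha
  rule 3 (rhotacism): nuselfeha → nurelfeha
  rule 4 (apocope): nurelfeha → nurelfeh
  rule 5: no change — nurelfeh
  rule 6 (unconditioned shift): nurelfeh → nulelfeh
  ⇒ Zolenic nulelfeh

nulelfeh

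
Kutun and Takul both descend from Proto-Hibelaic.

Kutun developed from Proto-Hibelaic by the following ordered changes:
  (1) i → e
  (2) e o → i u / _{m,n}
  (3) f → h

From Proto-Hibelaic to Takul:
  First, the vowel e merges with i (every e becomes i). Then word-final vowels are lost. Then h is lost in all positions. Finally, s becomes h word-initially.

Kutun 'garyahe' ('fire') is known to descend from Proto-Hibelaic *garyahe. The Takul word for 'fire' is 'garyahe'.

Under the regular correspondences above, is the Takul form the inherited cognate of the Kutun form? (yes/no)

no

Derive the expected Takul reflex of *garyahe:
Takul: *garyahe > garyahi > garyah > garya  (by vowel merger, apocope, h-loss)
The regular Takul reflex would be 'garya', but the attested form is 'garyahe'. The correspondence is irregular, so they are not cognates (the Takul form has a different source).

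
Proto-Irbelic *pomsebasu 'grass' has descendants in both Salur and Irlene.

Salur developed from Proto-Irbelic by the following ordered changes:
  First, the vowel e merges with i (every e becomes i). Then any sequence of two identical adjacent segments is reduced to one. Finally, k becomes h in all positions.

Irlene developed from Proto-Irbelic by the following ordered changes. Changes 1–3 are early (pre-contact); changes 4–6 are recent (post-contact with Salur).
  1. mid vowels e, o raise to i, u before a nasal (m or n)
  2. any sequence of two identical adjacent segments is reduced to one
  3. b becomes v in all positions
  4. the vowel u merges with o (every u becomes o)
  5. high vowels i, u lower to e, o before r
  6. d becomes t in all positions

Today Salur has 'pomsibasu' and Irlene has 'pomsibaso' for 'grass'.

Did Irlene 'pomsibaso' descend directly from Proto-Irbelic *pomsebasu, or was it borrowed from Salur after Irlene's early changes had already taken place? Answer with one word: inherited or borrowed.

If inherited, *pomsebasu would pass through all of Irlene's changes:
Irlene: start from *pomsebasu.
  rule 1 (pre-nasal raising): pomsebasu → pumsebasu
  rule 2: no change — pumsebasu
  rule 3 (unconditioned shift): pumsebasu → pumsevasu
  rule 4 (vowel merger): pumsevasu → pomsevaso
  rule 5: no change — pomsevaso
  rule 6: no change — pomsevaso
  ⇒ Irlene pomsevaso
If borrowed from Salur 'pomsibasu' after the early changes, it would undergo only the recent ones:
  rule 4 (vowel merger): pomsibasu → pomsibaso
  rule 5 (pre-rhotic lowering): no change (pomsibaso)
  rule 6 (unconditioned shift): no change (pomsibaso)
  ⇒ as a loan: pomsibaso
Irlene 'pomsibaso' matches the loan outcome 'pomsibaso', not the inherited 'pomsevaso' — it skipped the early Irlene changes, so it was borrowed from Salur.

borrowed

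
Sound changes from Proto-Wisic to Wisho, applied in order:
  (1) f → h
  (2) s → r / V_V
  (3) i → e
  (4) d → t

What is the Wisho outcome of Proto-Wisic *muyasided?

Wisho: *muyasided
  muyasided (rule 1 does not apply)
  muyasided → muyarided   [rhotacism]
  muyarided → muyareded   [vowel merger]
  muyareded → muyaretet   [unconditioned shift]
  giving Wisho muyaretet.

muyaretet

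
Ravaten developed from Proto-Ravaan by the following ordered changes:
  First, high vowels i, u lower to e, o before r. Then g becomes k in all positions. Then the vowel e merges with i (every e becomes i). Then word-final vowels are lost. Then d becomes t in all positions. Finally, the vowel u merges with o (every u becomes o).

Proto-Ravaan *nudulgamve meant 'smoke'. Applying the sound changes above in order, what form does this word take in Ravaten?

Ravaten: *nudulgamve > nudulkamve > nudulkamvi > nudulkamv > nutulkamv > notolkamv  (by unconditioned shift, vowel merger, apocope, unconditioned shift, vowel merger)

notolkamv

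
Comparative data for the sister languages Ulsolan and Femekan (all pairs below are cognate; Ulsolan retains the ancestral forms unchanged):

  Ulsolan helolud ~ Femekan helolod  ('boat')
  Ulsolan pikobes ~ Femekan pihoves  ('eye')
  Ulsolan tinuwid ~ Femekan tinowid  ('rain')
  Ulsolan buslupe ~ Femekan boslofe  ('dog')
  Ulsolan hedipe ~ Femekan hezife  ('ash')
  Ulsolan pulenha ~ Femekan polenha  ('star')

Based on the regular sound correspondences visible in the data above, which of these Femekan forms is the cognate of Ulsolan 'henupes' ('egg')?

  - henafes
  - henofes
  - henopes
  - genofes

henofes

buslupe ~ boslofe — Ulsolan u corresponds to Femekan o after a consonant, before a labial obstruent.
buslupe ~ boslofe, hedipe ~ hezife — Ulsolan p corresponds to Femekan f between vowels (before a front vowel).
Applying these to Ulsolan 'henupes':
  henupes → henopes   (u→o after a consonant, before a labial obstruent)
  henopes → henofes   (p→f between vowels (before a front vowel))
So the Femekan cognate is 'henofes'.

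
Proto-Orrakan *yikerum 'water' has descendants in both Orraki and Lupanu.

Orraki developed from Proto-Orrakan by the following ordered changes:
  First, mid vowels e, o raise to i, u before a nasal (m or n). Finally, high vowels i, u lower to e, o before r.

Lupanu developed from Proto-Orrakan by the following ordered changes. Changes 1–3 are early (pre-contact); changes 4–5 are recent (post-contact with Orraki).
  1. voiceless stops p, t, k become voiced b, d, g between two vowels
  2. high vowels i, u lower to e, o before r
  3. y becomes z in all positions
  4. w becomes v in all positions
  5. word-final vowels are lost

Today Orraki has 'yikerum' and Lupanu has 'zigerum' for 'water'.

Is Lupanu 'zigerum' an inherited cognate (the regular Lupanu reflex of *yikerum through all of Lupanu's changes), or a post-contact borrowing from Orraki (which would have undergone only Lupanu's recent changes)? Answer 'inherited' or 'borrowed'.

inherited

If inherited, *yikerum would pass through all of Lupanu's changes:
Lupanu: start from *yikerum.
  rule 1 (intervocalic voicing): yikerum → yigerum
  rule 2: no change — yigerum
  rule 3 (unconditioned shift): yigerum → zigerum
  rule 4: no change — zigerum
  rule 5: no change — zigerum
  ⇒ Lupanu zigerum
If borrowed from Orraki 'yikerum' after the early changes, it would undergo only the recent ones:
  rule 4 (unconditioned shift): no change (yikerum)
  rule 5 (apocope): no change (yikerum)
  ⇒ as a loan: yikerum
Lupanu 'zigerum' matches the inherited outcome exactly, so it is an inherited cognate, not a loan.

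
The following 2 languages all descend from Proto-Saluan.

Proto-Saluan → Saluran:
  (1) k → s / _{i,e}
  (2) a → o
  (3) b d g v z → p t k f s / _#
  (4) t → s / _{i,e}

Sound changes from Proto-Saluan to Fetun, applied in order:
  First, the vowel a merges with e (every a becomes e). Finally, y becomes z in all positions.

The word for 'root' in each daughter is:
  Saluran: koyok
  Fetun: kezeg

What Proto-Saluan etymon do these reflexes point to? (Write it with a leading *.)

Position 3: Saluran has y, Fetun has z. Saluran preserves y here (none of its changes turn any other segment into y), so the proto-segment is *y.
Position 5: Saluran has k, Fetun has g. Fetun preserves g here (none of its changes turn any other segment into g), so the proto-segment is *g.
Position 4: Saluran has o, Fetun has e. Taking the neighbouring segments as reconstructed: Saluran o could go back to *a or *o; Fetun e could go back to *a or *e — the one source consistent with every daughter is *a.
This points to *kayag. Verify forward in each daughter:
Saluran: *kayag > koyog > koyok  (by vowel merger, final devoicing)
Fetun: *kayag > keyeg > kezeg  (by vowel merger, unconditioned shift)
No other proto-form is consistent with every reflex, so the reconstruction is *kayag.

*kayag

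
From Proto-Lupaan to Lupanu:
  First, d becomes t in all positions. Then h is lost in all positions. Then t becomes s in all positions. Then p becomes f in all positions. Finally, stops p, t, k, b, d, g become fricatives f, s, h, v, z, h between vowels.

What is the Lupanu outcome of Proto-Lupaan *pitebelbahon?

fisevelbaon

Lupanu: *pitebelbahon > pitebelbaon > pisebelbaon > fisebelbaon > fisevelbaon  (by h-loss, unconditioned shift, unconditioned shift, intervocalic lenition)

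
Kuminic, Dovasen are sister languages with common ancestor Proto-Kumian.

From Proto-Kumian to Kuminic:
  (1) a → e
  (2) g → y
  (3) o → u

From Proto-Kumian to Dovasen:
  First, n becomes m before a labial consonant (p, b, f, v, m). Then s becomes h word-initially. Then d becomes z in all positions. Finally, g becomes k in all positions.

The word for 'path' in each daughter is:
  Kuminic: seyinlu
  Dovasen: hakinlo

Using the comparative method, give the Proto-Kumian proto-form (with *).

Position 1: Kuminic has s, Dovasen has h. Kuminic preserves s here (none of its changes turn any other segment into s), so the proto-segment is *s.
Position 2: Kuminic has e, Dovasen has a. Dovasen preserves a here (none of its changes turn any other segment into a), so the proto-segment is *a.
This points to *saginlo. Verify forward in each daughter:
Kuminic: *saginlo
  saginlo → seginlo   [vowel merger]
  seginlo → seyinlo   [unconditioned shift]
  seyinlo → seyinlu   [vowel merger]
  giving Kuminic seyinlu.
Dovasen: *saginlo > haginlo > hakinlo  (by debuccalisation, unconditioned shift)
Only *saginlo yields all of Kuminic seyinlu, Dovasen hakinlo.

*saginlo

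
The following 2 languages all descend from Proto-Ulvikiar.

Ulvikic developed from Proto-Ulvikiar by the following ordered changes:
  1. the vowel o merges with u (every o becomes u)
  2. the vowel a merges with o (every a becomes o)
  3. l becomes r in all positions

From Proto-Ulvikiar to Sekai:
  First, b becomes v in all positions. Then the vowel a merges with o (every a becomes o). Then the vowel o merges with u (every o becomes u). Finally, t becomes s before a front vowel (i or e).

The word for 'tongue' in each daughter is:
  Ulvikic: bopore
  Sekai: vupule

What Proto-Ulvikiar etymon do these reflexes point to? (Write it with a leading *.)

Position 4: Ulvikic has o, Sekai has u. In Ulvikic, o can only continue *a, so the proto-segment is *a.
Position 1: Ulvikic has b, Sekai has v. Ulvikic preserves b here (none of its changes turn any other segment into b), so the proto-segment is *b.
Continuing position by position gives *bapale; check it forward:
Ulvikic: start from *bapale.
  rule 1: no change — bapale
  rule 2 (vowel merger): bapale → bopole
  rule 3 (unconditioned shift): bopole → bopore
  ⇒ Ulvikic bopore
Sekai: *bapale
  bapale → vapale   [unconditioned shift]
  vapale → vopole   [vowel merger]
  vopole → vupule   [vowel merger]
  vupule (rule 4 does not apply)
  giving Sekai vupule.
*bapale is the unique common source.

*bapale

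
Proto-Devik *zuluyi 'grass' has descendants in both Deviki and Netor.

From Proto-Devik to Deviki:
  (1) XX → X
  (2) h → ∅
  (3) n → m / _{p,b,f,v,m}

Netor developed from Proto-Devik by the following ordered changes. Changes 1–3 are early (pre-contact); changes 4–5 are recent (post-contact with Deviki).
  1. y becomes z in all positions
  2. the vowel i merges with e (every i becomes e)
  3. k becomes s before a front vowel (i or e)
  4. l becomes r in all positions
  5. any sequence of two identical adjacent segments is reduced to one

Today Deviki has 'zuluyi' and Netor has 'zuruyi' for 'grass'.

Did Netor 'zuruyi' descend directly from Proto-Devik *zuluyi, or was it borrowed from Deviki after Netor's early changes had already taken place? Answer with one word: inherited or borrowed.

If inherited, *zuluyi would pass through all of Netor's changes:
Netor: *zuluyi > zuluzi > zuluze > zuruze  (by unconditioned shift, vowel merger, unconditioned shift)
If borrowed from Deviki 'zuluyi' after the early changes, it would undergo only the recent ones:
  rule 4 (unconditioned shift): zuluyi → zuruyi
  rule 5 (degemination): no change (zuruyi)
  ⇒ as a loan: zuruyi
Netor 'zuruyi' matches the loan outcome 'zuruyi', not the inherited 'zuruze' — it skipped the early Netor changes, so it was borrowed from Deviki.

borrowed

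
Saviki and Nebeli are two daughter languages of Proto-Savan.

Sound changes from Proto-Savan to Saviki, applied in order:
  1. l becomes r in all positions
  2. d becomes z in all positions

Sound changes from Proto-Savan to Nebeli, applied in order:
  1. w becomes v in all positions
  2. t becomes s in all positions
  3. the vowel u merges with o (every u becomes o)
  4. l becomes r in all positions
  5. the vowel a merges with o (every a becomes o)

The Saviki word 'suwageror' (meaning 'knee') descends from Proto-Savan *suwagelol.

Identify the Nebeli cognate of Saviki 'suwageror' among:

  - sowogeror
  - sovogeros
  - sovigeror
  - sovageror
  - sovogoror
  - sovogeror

Nebeli: *suwagelol > suvagelol > sovagelol > sovageror > sovogeror  (by unconditioned shift, vowel merger, unconditioned shift, vowel merger)

sovogeror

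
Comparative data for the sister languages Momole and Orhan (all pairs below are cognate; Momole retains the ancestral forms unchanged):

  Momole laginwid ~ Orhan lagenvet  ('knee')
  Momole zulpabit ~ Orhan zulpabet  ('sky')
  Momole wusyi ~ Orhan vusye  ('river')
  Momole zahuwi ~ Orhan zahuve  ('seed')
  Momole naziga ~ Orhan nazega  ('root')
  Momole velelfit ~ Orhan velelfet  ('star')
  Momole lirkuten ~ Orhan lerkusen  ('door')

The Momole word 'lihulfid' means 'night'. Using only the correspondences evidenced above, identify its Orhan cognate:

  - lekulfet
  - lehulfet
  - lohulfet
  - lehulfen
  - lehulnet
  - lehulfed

lehulfet

laginwid ~ lagenvet, zulpabit ~ zulpabet — Momole i corresponds to Orhan e after a consonant, before a consonant other than r, m, n, p, b, f, v.
laginwid ~ lagenvet — Momole d corresponds to Orhan t word-finally.
Applying these to Momole 'lihulfid':
  lihulfid → lehulfid   (i→e after a consonant, before a consonant other than r, m, n, p, b, f, v)
  lehulfid → lehulfed   (i→e after a consonant, before a consonant other than r, m, n, p, b, f, v)
  lehulfed → lehulfet   (d→t word-finally)
So the Orhan cognate is 'lehulfet'.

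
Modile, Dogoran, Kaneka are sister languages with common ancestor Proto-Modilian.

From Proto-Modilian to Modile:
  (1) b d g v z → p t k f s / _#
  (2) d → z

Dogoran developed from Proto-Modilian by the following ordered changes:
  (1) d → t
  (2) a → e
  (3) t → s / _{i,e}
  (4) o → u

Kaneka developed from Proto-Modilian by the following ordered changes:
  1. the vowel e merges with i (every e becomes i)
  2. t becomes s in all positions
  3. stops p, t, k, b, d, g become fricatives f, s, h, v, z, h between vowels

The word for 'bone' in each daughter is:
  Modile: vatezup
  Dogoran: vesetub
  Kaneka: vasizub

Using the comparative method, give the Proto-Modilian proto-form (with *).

Position 3: Modile has t, Dogoran has s, Kaneka has s. Taking the neighbouring segments as reconstructed: Modile t can only go back to *t; Dogoran s could go back to *t or *d or *s; Kaneka s could go back to *t or *s — the one source consistent with every daughter is *t.
Position 4: Modile has e, Dogoran has e, Kaneka has i. Modile preserves e here (none of its changes turn any other segment into e), so the proto-segment is *e.
Continuing position by position gives *vatedub; check it forward:
Modile: *vatedub > vatedup > vatezup  (by final devoicing, unconditioned shift)
Dogoran: start from *vatedub.
  rule 1 (unconditioned shift): vatedub → vatetub
  rule 2 (vowel merger): vatetub → vetetub
  rule 3 (palatalisation): vetetub → vesetub
  rule 4: no change — vesetub
  ⇒ Dogoran vesetub
Kaneka: start from *vatedub.
  rule 1 (vowel merger): vatedub → vatidub
  rule 2 (unconditioned shift): vatidub → vasidub
  rule 3 (intervocalic lenition): vasidub → vasizub
  ⇒ Kaneka vasizub
No other proto-form is consistent with every reflex, so the reconstruction is *vatedub.

*vatedub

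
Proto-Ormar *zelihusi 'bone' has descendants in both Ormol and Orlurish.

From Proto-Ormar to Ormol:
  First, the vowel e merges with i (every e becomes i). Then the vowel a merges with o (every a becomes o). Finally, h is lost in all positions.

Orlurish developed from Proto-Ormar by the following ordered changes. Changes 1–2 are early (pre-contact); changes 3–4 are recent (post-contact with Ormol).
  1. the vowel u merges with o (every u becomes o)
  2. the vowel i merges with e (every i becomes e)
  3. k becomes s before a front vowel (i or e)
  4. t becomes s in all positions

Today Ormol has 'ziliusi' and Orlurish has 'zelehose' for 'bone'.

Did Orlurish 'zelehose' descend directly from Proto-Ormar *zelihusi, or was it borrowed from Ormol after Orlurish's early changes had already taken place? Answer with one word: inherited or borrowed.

inherited

If inherited, *zelihusi would pass through all of Orlurish's changes:
Orlurish: start from *zelihusi.
  rule 1 (vowel merger): zelihusi → zelihosi
  rule 2 (vowel merger): zelihosi → zelehose
  rule 3: no change — zelehose
  rule 4: no change — zelehose
  ⇒ Orlurish zelehose
If borrowed from Ormol 'ziliusi' after the early changes, it would undergo only the recent ones:
  rule 3 (palatalisation): no change (ziliusi)
  rule 4 (unconditioned shift): no change (ziliusi)
  ⇒ as a loan: ziliusi
Orlurish 'zelehose' matches the inherited outcome exactly, so it is an inherited cognate, not a loan.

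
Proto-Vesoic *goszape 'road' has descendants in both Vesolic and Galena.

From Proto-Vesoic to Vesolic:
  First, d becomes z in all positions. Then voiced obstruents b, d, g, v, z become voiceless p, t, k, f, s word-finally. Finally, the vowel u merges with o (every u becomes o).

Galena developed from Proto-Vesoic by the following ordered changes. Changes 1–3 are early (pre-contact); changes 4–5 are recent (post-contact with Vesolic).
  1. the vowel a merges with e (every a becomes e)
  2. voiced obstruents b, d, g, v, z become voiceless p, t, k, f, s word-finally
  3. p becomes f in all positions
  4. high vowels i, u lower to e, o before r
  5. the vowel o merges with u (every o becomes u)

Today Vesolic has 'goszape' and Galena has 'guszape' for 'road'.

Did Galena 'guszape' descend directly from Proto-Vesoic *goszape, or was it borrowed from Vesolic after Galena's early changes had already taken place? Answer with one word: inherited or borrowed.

If inherited, *goszape would pass through all of Galena's changes:
Galena: *goszape
  goszape → goszepe   [vowel merger]
  goszepe (rule 2 does not apply)
  goszepe → goszefe   [unconditioned shift]
  goszefe (rule 4 does not apply)
  goszefe → guszefe   [vowel merger]
  giving Galena guszefe.
If borrowed from Vesolic 'goszape' after the early changes, it would undergo only the recent ones:
  rule 4 (pre-rhotic lowering): no change (goszape)
  rule 5 (vowel merger): goszape → guszape
  ⇒ as a loan: guszape
Galena 'guszape' matches the loan outcome 'guszape', not the inherited 'guszefe' — it skipped the early Galena changes, so it was borrowed from Vesolic.

borrowed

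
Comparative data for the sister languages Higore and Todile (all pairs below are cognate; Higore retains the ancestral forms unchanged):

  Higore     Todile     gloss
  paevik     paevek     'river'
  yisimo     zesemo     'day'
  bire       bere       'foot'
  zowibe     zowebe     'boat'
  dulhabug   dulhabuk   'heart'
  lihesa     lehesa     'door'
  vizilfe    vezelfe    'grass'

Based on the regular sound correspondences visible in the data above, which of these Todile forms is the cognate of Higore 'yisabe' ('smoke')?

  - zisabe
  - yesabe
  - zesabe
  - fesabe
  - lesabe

zesabe

yisimo ~ zesemo — Higore y corresponds to Todile z word-initially before a front vowel.
paevik ~ paevek, yisimo ~ zesemo — Higore i corresponds to Todile e after a consonant, before a consonant other than r, m, n, p, b, f, v.
Applying these to Higore 'yisabe':
  yisabe → zisabe   (y→z word-initially before a front vowel)
  zisabe → zesabe   (i→e after a consonant, before a consonant other than r, m, n, p, b, f, v)
So the Todile cognate is 'zesabe'.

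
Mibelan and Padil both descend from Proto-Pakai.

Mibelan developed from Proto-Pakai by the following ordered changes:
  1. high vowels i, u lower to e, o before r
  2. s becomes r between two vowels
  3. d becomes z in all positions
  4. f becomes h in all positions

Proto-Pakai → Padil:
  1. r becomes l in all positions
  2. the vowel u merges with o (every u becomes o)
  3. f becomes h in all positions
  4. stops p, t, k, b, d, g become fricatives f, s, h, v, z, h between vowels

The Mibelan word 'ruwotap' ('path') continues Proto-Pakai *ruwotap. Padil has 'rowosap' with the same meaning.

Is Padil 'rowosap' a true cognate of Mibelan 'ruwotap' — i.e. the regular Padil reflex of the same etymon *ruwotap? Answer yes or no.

no

Derive the expected Padil reflex of *ruwotap:
Padil: *ruwotap > luwotap > lowotap > lowosap  (by unconditioned shift, vowel merger, intervocalic lenition)
The regular Padil reflex would be 'lowosap', but the attested form is 'rowosap'. The correspondence is irregular, so they are not cognates (the Padil form has a different source).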